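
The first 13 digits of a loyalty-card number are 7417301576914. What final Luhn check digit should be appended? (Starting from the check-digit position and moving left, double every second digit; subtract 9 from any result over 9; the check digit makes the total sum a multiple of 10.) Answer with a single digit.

0

Partial digits right→left: 4 1 9 6 7 5 1 0 3 7 1 4 7
Double every second digit counting from the check-digit position (so the 1st, 3rd, 5th, ... of the partial from the right).
  doubled (with −9 where >9): 8 9 5 2 6 2 5 → sum 37
  kept as-is: 1 6 5 0 7 4 → sum 23
Total = 37 + 23 = 60.
Check digit = (10 − (60 mod 10)) mod 10 = 0.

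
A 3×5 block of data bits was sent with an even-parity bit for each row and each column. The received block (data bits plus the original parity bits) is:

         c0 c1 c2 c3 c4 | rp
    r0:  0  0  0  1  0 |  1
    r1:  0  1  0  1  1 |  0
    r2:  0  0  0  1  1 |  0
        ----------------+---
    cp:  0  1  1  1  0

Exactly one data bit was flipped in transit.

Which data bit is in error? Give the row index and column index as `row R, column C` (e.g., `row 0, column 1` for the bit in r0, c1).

row 1, column 2

Recompute each row's even parity and compare to rp:
  r0: data parity 1, sent rp 1 → ok
  r1: data parity 1, sent rp 0 → mismatch
  r2: data parity 0, sent rp 0 → ok
Recompute each column's even parity and compare to cp:
  c0: data parity 0, sent cp 0 → ok
  c1: data parity 1, sent cp 1 → ok
  c2: data parity 0, sent cp 1 → mismatch
  c3: data parity 1, sent cp 1 → ok
  c4: data parity 0, sent cp 0 → ok
Exactly one row (r1) and one column (c2) fail → the flipped bit is at their intersection.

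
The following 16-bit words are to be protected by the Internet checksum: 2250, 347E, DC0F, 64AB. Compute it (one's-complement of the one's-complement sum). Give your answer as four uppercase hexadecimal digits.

6876

One's-complement addition (fold any carry out of bit 15 back into bit 0):
  0x2250 + 0x347E = 0x056CE
  0x56CE + 0xDC0F = 0x132DD → wrap carry → 0x32DE
  0x32DE + 0x64AB = 0x09789
One's-complement sum = 0x9789.
Checksum = ~0x9789 & 0xFFFF = 0x6876.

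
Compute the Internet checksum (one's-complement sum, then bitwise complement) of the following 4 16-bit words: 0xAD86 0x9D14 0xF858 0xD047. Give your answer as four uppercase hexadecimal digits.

One's-complement addition (fold any carry out of bit 15 back into bit 0):
  0xAD86 + 0x9D14 = 0x14A9A → wrap carry → 0x4A9B
  0x4A9B + 0xF858 = 0x142F3 → wrap carry → 0x42F4
  0x42F4 + 0xD047 = 0x1133B → wrap carry → 0x133C
One's-complement sum = 0x133C.
Checksum = ~0x133C & 0xFFFF = 0xECC3.

ECC3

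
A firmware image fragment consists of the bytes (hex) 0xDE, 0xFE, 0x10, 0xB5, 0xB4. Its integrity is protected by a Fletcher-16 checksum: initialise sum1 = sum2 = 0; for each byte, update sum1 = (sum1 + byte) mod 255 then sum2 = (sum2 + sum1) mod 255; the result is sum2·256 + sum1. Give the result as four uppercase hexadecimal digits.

A658

Running sums (mod 255):
  after byte 0 (0xDE): sum1=222, sum2=222
  after byte 1 (0xFE): sum1=221, sum2=188
  after byte 2 (0x10): sum1=237, sum2=170
  after byte 3 (0xB5): sum1=163, sum2=78
  after byte 4 (0xB4): sum1=88, sum2=166
Checksum = sum2·256 + sum1 = 166·256 + 88 = 42584 = 0xA658.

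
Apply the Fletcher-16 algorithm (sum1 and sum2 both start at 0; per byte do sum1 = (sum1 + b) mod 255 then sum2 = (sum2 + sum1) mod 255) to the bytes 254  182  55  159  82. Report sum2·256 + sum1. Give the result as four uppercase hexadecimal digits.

0DDE

Running sums (mod 255):
  after byte 0 (254): sum1=254, sum2=254
  after byte 1 (182): sum1=181, sum2=180
  after byte 2 (55): sum1=236, sum2=161
  after byte 3 (159): sum1=140, sum2=46
  after byte 4 (82): sum1=222, sum2=13
Checksum = sum2·256 + sum1 = 13·256 + 222 = 3550 = 0x0DDE.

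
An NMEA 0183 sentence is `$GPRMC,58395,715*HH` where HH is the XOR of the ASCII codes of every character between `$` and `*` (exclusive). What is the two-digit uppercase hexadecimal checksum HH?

4A

XOR the ASCII codes of the payload characters:
  'G' = 0x47 → acc = 0x47
  'P' = 0x50 → acc = 0x17
  'R' = 0x52 → acc = 0x45
  'M' = 0x4D → acc = 0x08
  'C' = 0x43 → acc = 0x4B
  ',' = 0x2C → acc = 0x67
  '5' = 0x35 → acc = 0x52
  '8' = 0x38 → acc = 0x6A
  '3' = 0x33 → acc = 0x59
  '9' = 0x39 → acc = 0x60
  '5' = 0x35 → acc = 0x55
  ',' = 0x2C → acc = 0x79
  '7' = 0x37 → acc = 0x4E
  '1' = 0x31 → acc = 0x7F
  '5' = 0x35 → acc = 0x4A
Checksum = 0x4A.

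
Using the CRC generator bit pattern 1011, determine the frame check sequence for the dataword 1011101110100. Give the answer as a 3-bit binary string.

110

Append 3 zeros: 1011101110100000. Divide by 1011 (XOR where the leading bit is 1):
  pos 0: 1011 XOR 1011 = 0000
  pos 4: 1011 XOR 1011 = 0000
  pos 8: 1010 XOR 1011 = 0001
  pos 11: 1000 XOR 1011 = 0011
Remainder (last 3 bits) = 110. This is the CRC / FCS.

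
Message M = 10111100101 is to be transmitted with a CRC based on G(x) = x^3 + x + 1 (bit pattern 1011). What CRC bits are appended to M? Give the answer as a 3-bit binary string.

010

Append 3 zeros: 10111100101000. Divide by 1011 (XOR where the leading bit is 1):
  pos 0: 1011 XOR 1011 = 0000
  pos 4: 1100 XOR 1011 = 0111
  pos 5: 1111 XOR 1011 = 0100
  pos 6: 1000 XOR 1011 = 0011
  pos 8: 1110 XOR 1011 = 0101
  pos 9: 1010 XOR 1011 = 0001
Remainder (last 3 bits) = 010. This is the CRC / FCS.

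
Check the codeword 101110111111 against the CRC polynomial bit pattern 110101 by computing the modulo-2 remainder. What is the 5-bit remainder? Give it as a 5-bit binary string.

00000

Modulo-2 division of 101110111111 by 110101:
  pos 0: 101110 XOR 110101 = 011011
  pos 1: 110111 XOR 110101 = 000010
  pos 5: 101111 XOR 110101 = 011010
  pos 6: 110101 XOR 110101 = 000000
Remainder = 00000 (zero — the frame passes the CRC check).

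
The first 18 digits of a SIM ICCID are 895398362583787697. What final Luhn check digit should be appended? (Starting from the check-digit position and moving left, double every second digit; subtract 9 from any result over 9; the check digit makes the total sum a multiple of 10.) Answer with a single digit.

Partial digits right→left: 7 9 6 7 8 7 3 8 5 2 6 3 8 9 3 5 9 8
Double every second digit counting from the check-digit position (so the 1st, 3rd, 5th, ... of the partial from the right).
  doubled (with −9 where >9): 5 3 7 6 1 3 7 6 9 → sum 47
  kept as-is: 9 7 7 8 2 3 9 5 8 → sum 58
Total = 47 + 58 = 105.
Check digit = (10 − (105 mod 10)) mod 10 = 5.

5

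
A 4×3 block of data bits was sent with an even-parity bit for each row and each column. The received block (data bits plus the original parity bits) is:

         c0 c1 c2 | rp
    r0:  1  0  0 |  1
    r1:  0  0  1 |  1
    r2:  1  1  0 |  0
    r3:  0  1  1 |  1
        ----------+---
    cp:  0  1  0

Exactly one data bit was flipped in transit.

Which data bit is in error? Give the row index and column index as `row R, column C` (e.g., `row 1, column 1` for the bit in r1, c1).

Recompute each row's even parity and compare to rp:
  r0: data parity 1, sent rp 1 → ok
  r1: data parity 1, sent rp 1 → ok
  r2: data parity 0, sent rp 0 → ok
  r3: data parity 0, sent rp 1 → mismatch
Recompute each column's even parity and compare to cp:
  c0: data parity 0, sent cp 0 → ok
  c1: data parity 0, sent cp 1 → mismatch
  c2: data parity 0, sent cp 0 → ok
Exactly one row (r3) and one column (c1) fail → the flipped bit is at their intersection.

row 3, column 1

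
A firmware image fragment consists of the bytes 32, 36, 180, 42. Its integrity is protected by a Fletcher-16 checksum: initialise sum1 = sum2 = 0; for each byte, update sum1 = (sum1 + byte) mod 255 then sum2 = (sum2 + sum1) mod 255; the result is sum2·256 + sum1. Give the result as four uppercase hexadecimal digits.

Running sums (mod 255):
  after byte 0 (32): sum1=32, sum2=32
  after byte 1 (36): sum1=68, sum2=100
  after byte 2 (180): sum1=248, sum2=93
  after byte 3 (42): sum1=35, sum2=128
Checksum = sum2·256 + sum1 = 128·256 + 35 = 32803 = 0x8023.

8023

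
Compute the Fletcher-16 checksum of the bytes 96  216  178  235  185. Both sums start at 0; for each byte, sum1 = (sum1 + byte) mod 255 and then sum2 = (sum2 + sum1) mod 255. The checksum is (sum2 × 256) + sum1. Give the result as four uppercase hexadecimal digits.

EE91

Running sums (mod 255):
  after byte 0 (96): sum1=96, sum2=96
  after byte 1 (216): sum1=57, sum2=153
  after byte 2 (178): sum1=235, sum2=133
  after byte 3 (235): sum1=215, sum2=93
  after byte 4 (185): sum1=145, sum2=238
Checksum = sum2·256 + sum1 = 238·256 + 145 = 61073 = 0xEE91.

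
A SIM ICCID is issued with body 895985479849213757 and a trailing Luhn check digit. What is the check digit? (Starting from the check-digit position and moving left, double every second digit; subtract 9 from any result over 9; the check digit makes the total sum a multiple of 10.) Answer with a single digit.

0

Partial digits right→left: 7 5 7 3 1 2 9 4 8 9 7 4 5 8 9 5 9 8
Double every second digit counting from the check-digit position (so the 1st, 3rd, 5th, ... of the partial from the right).
  doubled (with −9 where >9): 5 5 2 9 7 5 1 9 9 → sum 52
  kept as-is: 5 3 2 4 9 4 8 5 8 → sum 48
Total = 52 + 48 = 100.
Check digit = (10 − (100 mod 10)) mod 10 = 0.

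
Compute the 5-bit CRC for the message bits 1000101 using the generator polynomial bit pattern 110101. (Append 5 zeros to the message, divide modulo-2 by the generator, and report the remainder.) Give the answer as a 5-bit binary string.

Append 5 zeros: 100010100000. Divide by 110101 (XOR where the leading bit is 1):
  pos 0: 100010 XOR 110101 = 010111
  pos 1: 101111 XOR 110101 = 011010
  pos 2: 110100 XOR 110101 = 000001
Remainder (last 5 bits) = 10000. This is the CRC / FCS.

10000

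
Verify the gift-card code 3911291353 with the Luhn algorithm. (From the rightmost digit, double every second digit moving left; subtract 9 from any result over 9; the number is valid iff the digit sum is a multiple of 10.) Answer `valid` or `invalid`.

valid

From the right, keep odd positions and double even positions (subtract 9 from any doubled value over 9):
  doubled (positions 2,4,...): 1 2 4 2 6 → sum 15
  kept (positions 1,3,...): 3 3 9 1 9 → sum 25
Total = 40.
40 mod 10 = 0, so the number is valid.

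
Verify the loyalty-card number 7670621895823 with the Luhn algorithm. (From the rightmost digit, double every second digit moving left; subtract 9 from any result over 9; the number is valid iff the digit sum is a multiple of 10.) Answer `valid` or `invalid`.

valid

From the right, keep odd positions and double even positions (subtract 9 from any doubled value over 9):
  doubled (positions 2,4,...): 4 1 7 4 0 3 → sum 19
  kept (positions 1,3,...): 3 8 9 1 6 7 7 → sum 41
Total = 60.
60 mod 10 = 0, so the number is valid.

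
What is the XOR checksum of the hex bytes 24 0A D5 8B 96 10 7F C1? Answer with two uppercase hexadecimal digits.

48

XOR the bytes together:
  start with 0x24
  0x24 ⊕ 0x0A = 0x2E
  0x2E ⊕ 0xD5 = 0xFB
  0xFB ⊕ 0x8B = 0x70
  0x70 ⊕ 0x96 = 0xE6
  0xE6 ⊕ 0x10 = 0xF6
  0xF6 ⊕ 0x7F = 0x89
  0x89 ⊕ 0xC1 = 0x48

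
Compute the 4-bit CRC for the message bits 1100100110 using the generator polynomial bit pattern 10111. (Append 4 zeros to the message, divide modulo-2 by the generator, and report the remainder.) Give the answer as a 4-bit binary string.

Append 4 zeros: 11001001100000. Divide by 10111 (XOR where the leading bit is 1):
  pos 0: 11001 XOR 10111 = 01110
  pos 1: 11100 XOR 10111 = 01011
  pos 2: 10110 XOR 10111 = 00001
  pos 6: 11100 XOR 10111 = 01011
  pos 7: 10110 XOR 10111 = 00001
Remainder (last 4 bits) = 0100. This is the CRC / FCS.

0100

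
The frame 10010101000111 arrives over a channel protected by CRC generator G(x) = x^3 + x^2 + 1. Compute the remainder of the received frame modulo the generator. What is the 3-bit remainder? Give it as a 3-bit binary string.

Modulo-2 division of 10010101000111 by 1101:
  pos 0: 1001 XOR 1101 = 0100
  pos 1: 1000 XOR 1101 = 0101
  pos 2: 1011 XOR 1101 = 0110
  pos 3: 1100 XOR 1101 = 0001
  pos 6: 1100 XOR 1101 = 0001
  pos 9: 1011 XOR 1101 = 0110
  pos 10: 1101 XOR 1101 = 0000
Remainder = 000 (zero — the frame passes the CRC check).

000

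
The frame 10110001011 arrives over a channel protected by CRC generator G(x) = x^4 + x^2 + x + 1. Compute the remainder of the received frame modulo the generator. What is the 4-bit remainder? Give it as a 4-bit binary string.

0000

Modulo-2 division of 10110001011 by 10111:
  pos 0: 10110 XOR 10111 = 00001
  pos 4: 10010 XOR 10111 = 00101
  pos 6: 10111 XOR 10111 = 00000
Remainder = 0000 (zero — the frame passes the CRC check).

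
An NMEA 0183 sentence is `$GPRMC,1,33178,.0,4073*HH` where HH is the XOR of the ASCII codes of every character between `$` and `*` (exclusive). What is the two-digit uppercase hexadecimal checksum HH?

XOR the ASCII codes of the payload characters:
  'G' = 0x47 → acc = 0x47
  'P' = 0x50 → acc = 0x17
  'R' = 0x52 → acc = 0x45
  'M' = 0x4D → acc = 0x08
  'C' = 0x43 → acc = 0x4B
  ',' = 0x2C → acc = 0x67
  '1' = 0x31 → acc = 0x56
  ',' = 0x2C → acc = 0x7A
  '3' = 0x33 → acc = 0x49
  '3' = 0x33 → acc = 0x7A
  '1' = 0x31 → acc = 0x4B
  '7' = 0x37 → acc = 0x7C
  '8' = 0x38 → acc = 0x44
  ',' = 0x2C → acc = 0x68
  '.' = 0x2E → acc = 0x46
  '0' = 0x30 → acc = 0x76
  ',' = 0x2C → acc = 0x5A
  '4' = 0x34 → acc = 0x6E
  '0' = 0x30 → acc = 0x5E
  '7' = 0x37 → acc = 0x69
  '3' = 0x33 → acc = 0x5A
Checksum = 0x5A.

5A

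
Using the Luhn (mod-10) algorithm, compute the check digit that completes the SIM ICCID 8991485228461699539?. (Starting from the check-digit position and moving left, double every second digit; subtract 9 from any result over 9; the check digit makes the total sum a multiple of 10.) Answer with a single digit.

0

Partial digits right→left: 9 3 5 9 9 6 1 6 4 8 2 2 5 8 4 1 9 9 8
Double every second digit counting from the check-digit position (so the 1st, 3rd, 5th, ... of the partial from the right).
  doubled (with −9 where >9): 9 1 9 2 8 4 1 8 9 7 → sum 58
  kept as-is: 3 9 6 6 8 2 8 1 9 → sum 52
Total = 58 + 52 = 110.
Check digit = (10 − (110 mod 10)) mod 10 = 0.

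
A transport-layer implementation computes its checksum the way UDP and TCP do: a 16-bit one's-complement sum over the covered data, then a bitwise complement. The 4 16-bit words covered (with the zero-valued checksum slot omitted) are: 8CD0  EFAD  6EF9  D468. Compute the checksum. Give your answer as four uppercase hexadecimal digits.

One's-complement addition (fold any carry out of bit 15 back into bit 0):
  0x8CD0 + 0xEFAD = 0x17C7D → wrap carry → 0x7C7E
  0x7C7E + 0x6EF9 = 0x0EB77
  0xEB77 + 0xD468 = 0x1BFDF → wrap carry → 0xBFE0
One's-complement sum = 0xBFE0.
Checksum = ~0xBFE0 & 0xFFFF = 0x401F.

401F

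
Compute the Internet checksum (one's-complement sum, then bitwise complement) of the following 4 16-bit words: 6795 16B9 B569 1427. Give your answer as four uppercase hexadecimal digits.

B820

One's-complement addition (fold any carry out of bit 15 back into bit 0):
  0x6795 + 0x16B9 = 0x07E4E
  0x7E4E + 0xB569 = 0x133B7 → wrap carry → 0x33B8
  0x33B8 + 0x1427 = 0x047DF
One's-complement sum = 0x47DF.
Checksum = ~0x47DF & 0xFFFF = 0xB820.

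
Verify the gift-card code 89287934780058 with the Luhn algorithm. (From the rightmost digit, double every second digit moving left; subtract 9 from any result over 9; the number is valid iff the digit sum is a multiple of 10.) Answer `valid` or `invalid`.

invalid

From the right, keep odd positions and double even positions (subtract 9 from any doubled value over 9):
  doubled (positions 2,4,...): 1 0 5 6 5 4 7 → sum 28
  kept (positions 1,3,...): 8 0 8 4 9 8 9 → sum 46
Total = 74.
74 mod 10 = 4, so the number is invalid.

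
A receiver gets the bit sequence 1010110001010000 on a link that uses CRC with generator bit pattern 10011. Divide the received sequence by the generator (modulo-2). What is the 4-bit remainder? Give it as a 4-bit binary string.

Modulo-2 division of 1010110001010000 by 10011:
  pos 0: 10101 XOR 10011 = 00110
  pos 2: 11010 XOR 10011 = 01001
  pos 3: 10010 XOR 10011 = 00001
  pos 7: 10101 XOR 10011 = 00110
  pos 9: 11000 XOR 10011 = 01011
  pos 10: 10110 XOR 10011 = 00101
Remainder = 1010 (nonzero — an error is detected).

1010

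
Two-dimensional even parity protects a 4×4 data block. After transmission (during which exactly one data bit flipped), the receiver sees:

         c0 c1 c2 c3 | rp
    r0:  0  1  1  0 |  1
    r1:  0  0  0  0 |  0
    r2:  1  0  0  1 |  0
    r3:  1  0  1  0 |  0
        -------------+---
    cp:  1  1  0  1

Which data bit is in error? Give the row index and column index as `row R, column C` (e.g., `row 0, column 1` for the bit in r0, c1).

row 0, column 0

Recompute each row's even parity and compare to rp:
  r0: data parity 0, sent rp 1 → mismatch
  r1: data parity 0, sent rp 0 → ok
  r2: data parity 0, sent rp 0 → ok
  r3: data parity 0, sent rp 0 → ok
Recompute each column's even parity and compare to cp:
  c0: data parity 0, sent cp 1 → mismatch
  c1: data parity 1, sent cp 1 → ok
  c2: data parity 0, sent cp 0 → ok
  c3: data parity 1, sent cp 1 → ok
Exactly one row (r0) and one column (c0) fail → the flipped bit is at their intersection.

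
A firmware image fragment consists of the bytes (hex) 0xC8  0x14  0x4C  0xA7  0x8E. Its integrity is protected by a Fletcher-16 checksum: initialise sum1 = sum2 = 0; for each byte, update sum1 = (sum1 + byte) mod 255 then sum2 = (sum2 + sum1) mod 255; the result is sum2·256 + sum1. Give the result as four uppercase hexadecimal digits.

Running sums (mod 255):
  after byte 0 (0xC8): sum1=200, sum2=200
  after byte 1 (0x14): sum1=220, sum2=165
  after byte 2 (0x4C): sum1=41, sum2=206
  after byte 3 (0xA7): sum1=208, sum2=159
  after byte 4 (0x8E): sum1=95, sum2=254
Checksum = sum2·256 + sum1 = 254·256 + 95 = 65119 = 0xFE5F.

FE5F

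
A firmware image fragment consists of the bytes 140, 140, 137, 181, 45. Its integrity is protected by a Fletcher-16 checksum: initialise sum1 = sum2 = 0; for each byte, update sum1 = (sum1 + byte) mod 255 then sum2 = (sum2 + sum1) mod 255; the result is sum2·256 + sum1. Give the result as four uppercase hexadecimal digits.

Running sums (mod 255):
  after byte 0 (140): sum1=140, sum2=140
  after byte 1 (140): sum1=25, sum2=165
  after byte 2 (137): sum1=162, sum2=72
  after byte 3 (181): sum1=88, sum2=160
  after byte 4 (45): sum1=133, sum2=38
Checksum = sum2·256 + sum1 = 38·256 + 133 = 9861 = 0x2685.

2685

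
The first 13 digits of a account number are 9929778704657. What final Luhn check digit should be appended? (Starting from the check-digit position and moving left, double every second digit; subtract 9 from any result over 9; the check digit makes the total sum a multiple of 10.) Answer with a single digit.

Partial digits right→left: 7 5 6 4 0 7 8 7 7 9 2 9 9
Double every second digit counting from the check-digit position (so the 1st, 3rd, 5th, ... of the partial from the right).
  doubled (with −9 where >9): 5 3 0 7 5 4 9 → sum 33
  kept as-is: 5 4 7 7 9 9 → sum 41
Total = 33 + 41 = 74.
Check digit = (10 − (74 mod 10)) mod 10 = 6.

6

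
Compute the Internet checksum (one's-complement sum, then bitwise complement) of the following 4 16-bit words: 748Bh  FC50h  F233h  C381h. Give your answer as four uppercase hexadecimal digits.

D96D

One's-complement addition (fold any carry out of bit 15 back into bit 0):
  0x748B + 0xFC50 = 0x170DB → wrap carry → 0x70DC
  0x70DC + 0xF233 = 0x1630F → wrap carry → 0x6310
  0x6310 + 0xC381 = 0x12691 → wrap carry → 0x2692
One's-complement sum = 0x2692.
Checksum = ~0x2692 & 0xFFFF = 0xD96D.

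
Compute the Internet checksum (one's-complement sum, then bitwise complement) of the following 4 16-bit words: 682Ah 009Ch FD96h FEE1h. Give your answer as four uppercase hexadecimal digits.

One's-complement addition (fold any carry out of bit 15 back into bit 0):
  0x682A + 0x009C = 0x068C6
  0x68C6 + 0xFD96 = 0x1665C → wrap carry → 0x665D
  0x665D + 0xFEE1 = 0x1653E → wrap carry → 0x653F
One's-complement sum = 0x653F.
Checksum = ~0x653F & 0xFFFF = 0x9AC0.

9AC0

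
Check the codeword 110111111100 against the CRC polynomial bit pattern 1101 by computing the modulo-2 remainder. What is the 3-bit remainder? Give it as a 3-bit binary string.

Modulo-2 division of 110111111100 by 1101:
  pos 0: 1101 XOR 1101 = 0000
  pos 4: 1111 XOR 1101 = 0010
  pos 6: 1011 XOR 1101 = 0110
  pos 7: 1100 XOR 1101 = 0001
Remainder = 010 (nonzero — an error is detected).

010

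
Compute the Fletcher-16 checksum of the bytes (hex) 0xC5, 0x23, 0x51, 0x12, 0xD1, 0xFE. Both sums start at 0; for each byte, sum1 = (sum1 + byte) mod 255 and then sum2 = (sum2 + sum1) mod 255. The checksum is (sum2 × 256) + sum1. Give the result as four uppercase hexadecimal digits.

Running sums (mod 255):
  after byte 0 (0xC5): sum1=197, sum2=197
  after byte 1 (0x23): sum1=232, sum2=174
  after byte 2 (0x51): sum1=58, sum2=232
  after byte 3 (0x12): sum1=76, sum2=53
  after byte 4 (0xD1): sum1=30, sum2=83
  after byte 5 (0xFE): sum1=29, sum2=112
Checksum = sum2·256 + sum1 = 112·256 + 29 = 28701 = 0x701D.

701D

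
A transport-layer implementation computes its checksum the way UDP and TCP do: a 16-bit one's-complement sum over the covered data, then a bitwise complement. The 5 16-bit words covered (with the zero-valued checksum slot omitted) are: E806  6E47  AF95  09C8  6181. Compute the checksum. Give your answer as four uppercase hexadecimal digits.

8ED2

One's-complement addition (fold any carry out of bit 15 back into bit 0):
  0xE806 + 0x6E47 = 0x1564D → wrap carry → 0x564E
  0x564E + 0xAF95 = 0x105E3 → wrap carry → 0x05E4
  0x05E4 + 0x09C8 = 0x00FAC
  0x0FAC + 0x6181 = 0x0712D
One's-complement sum = 0x712D.
Checksum = ~0x712D & 0xFFFF = 0x8ED2.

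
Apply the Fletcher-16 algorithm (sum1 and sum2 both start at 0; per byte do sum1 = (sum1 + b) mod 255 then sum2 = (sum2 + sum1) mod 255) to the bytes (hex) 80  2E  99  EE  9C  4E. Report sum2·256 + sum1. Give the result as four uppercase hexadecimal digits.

A422

Running sums (mod 255):
  after byte 0 (80): sum1=128, sum2=128
  after byte 1 (2E): sum1=174, sum2=47
  after byte 2 (99): sum1=72, sum2=119
  after byte 3 (EE): sum1=55, sum2=174
  after byte 4 (9C): sum1=211, sum2=130
  after byte 5 (4E): sum1=34, sum2=164
Checksum = sum2·256 + sum1 = 164·256 + 34 = 42018 = 0xA422.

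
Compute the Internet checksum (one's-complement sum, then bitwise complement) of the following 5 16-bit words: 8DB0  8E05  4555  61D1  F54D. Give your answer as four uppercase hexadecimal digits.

47D5

One's-complement addition (fold any carry out of bit 15 back into bit 0):
  0x8DB0 + 0x8E05 = 0x11BB5 → wrap carry → 0x1BB6
  0x1BB6 + 0x4555 = 0x0610B
  0x610B + 0x61D1 = 0x0C2DC
  0xC2DC + 0xF54D = 0x1B829 → wrap carry → 0xB82A
One's-complement sum = 0xB82A.
Checksum = ~0xB82A & 0xFFFF = 0x47D5.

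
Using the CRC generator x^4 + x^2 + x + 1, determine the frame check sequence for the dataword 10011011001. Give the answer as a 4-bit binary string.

Append 4 zeros: 100110110010000. Divide by 10111 (XOR where the leading bit is 1):
  pos 0: 10011 XOR 10111 = 00100
  pos 2: 10001 XOR 10111 = 00110
  pos 4: 11010 XOR 10111 = 01101
  pos 5: 11010 XOR 10111 = 01101
  pos 6: 11011 XOR 10111 = 01100
  pos 7: 11000 XOR 10111 = 01111
  pos 8: 11110 XOR 10111 = 01001
  pos 9: 10010 XOR 10111 = 00101
Remainder (last 4 bits) = 1010. This is the CRC / FCS.

1010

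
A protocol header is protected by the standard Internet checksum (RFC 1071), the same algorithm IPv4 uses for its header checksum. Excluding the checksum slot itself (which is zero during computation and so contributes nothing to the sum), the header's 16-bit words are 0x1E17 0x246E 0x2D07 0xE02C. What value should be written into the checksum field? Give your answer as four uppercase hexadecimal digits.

One's-complement addition (fold any carry out of bit 15 back into bit 0):
  0x1E17 + 0x246E = 0x04285
  0x4285 + 0x2D07 = 0x06F8C
  0x6F8C + 0xE02C = 0x14FB8 → wrap carry → 0x4FB9
One's-complement sum = 0x4FB9.
Checksum = ~0x4FB9 & 0xFFFF = 0xB046.

B046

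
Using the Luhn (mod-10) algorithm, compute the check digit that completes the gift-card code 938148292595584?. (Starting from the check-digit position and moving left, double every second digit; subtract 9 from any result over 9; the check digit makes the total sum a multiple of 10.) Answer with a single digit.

Partial digits right→left: 4 8 5 5 9 5 2 9 2 8 4 1 8 3 9
Double every second digit counting from the check-digit position (so the 1st, 3rd, 5th, ... of the partial from the right).
  doubled (with −9 where >9): 8 1 9 4 4 8 7 9 → sum 50
  kept as-is: 8 5 5 9 8 1 3 → sum 39
Total = 50 + 39 = 89.
Check digit = (10 − (89 mod 10)) mod 10 = 1.

1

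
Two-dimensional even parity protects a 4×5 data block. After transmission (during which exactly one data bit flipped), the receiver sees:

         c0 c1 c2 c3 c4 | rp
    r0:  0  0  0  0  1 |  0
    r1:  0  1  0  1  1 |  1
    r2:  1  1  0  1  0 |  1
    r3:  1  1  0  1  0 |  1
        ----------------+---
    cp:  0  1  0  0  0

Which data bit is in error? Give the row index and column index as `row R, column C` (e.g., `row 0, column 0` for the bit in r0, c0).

Recompute each row's even parity and compare to rp:
  r0: data parity 1, sent rp 0 → mismatch
  r1: data parity 1, sent rp 1 → ok
  r2: data parity 1, sent rp 1 → ok
  r3: data parity 1, sent rp 1 → ok
Recompute each column's even parity and compare to cp:
  c0: data parity 0, sent cp 0 → ok
  c1: data parity 1, sent cp 1 → ok
  c2: data parity 0, sent cp 0 → ok
  c3: data parity 1, sent cp 0 → mismatch
  c4: data parity 0, sent cp 0 → ok
Exactly one row (r0) and one column (c3) fail → the flipped bit is at their intersection.

row 0, column 3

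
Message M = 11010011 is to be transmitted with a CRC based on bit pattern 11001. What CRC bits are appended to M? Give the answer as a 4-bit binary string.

Append 4 zeros: 110100110000. Divide by 11001 (XOR where the leading bit is 1):
  pos 0: 11010 XOR 11001 = 00011
  pos 3: 11011 XOR 11001 = 00010
  pos 6: 10000 XOR 11001 = 01001
  pos 7: 10010 XOR 11001 = 01011
Remainder (last 4 bits) = 1011. This is the CRC / FCS.

1011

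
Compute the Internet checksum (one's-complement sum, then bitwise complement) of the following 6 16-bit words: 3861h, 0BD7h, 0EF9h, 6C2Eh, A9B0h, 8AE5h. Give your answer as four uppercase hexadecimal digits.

One's-complement addition (fold any carry out of bit 15 back into bit 0):
  0x3861 + 0x0BD7 = 0x04438
  0x4438 + 0x0EF9 = 0x05331
  0x5331 + 0x6C2E = 0x0BF5F
  0xBF5F + 0xA9B0 = 0x1690F → wrap carry → 0x6910
  0x6910 + 0x8AE5 = 0x0F3F5
One's-complement sum = 0xF3F5.
Checksum = ~0xF3F5 & 0xFFFF = 0x0C0A.

0C0A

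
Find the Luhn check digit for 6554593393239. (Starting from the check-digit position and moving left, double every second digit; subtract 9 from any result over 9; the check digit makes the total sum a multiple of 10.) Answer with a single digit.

Partial digits right→left: 9 3 2 3 9 3 3 9 5 4 5 5 6
Double every second digit counting from the check-digit position (so the 1st, 3rd, 5th, ... of the partial from the right).
  doubled (with −9 where >9): 9 4 9 6 1 1 3 → sum 33
  kept as-is: 3 3 3 9 4 5 → sum 27
Total = 33 + 27 = 60.
Check digit = (10 − (60 mod 10)) mod 10 = 0.

0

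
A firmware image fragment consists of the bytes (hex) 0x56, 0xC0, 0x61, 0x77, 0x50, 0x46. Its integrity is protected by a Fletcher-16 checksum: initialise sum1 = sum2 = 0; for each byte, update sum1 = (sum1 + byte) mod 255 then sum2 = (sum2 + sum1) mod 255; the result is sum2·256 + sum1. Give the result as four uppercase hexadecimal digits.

Running sums (mod 255):
  after byte 0 (0x56): sum1=86, sum2=86
  after byte 1 (0xC0): sum1=23, sum2=109
  after byte 2 (0x61): sum1=120, sum2=229
  after byte 3 (0x77): sum1=239, sum2=213
  after byte 4 (0x50): sum1=64, sum2=22
  after byte 5 (0x46): sum1=134, sum2=156
Checksum = sum2·256 + sum1 = 156·256 + 134 = 40070 = 0x9C86.

9C86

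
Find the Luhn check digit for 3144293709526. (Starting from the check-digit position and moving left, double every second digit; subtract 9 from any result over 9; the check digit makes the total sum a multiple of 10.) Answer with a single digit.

Partial digits right→left: 6 2 5 9 0 7 3 9 2 4 4 1 3
Double every second digit counting from the check-digit position (so the 1st, 3rd, 5th, ... of the partial from the right).
  doubled (with −9 where >9): 3 1 0 6 4 8 6 → sum 28
  kept as-is: 2 9 7 9 4 1 → sum 32
Total = 28 + 32 = 60.
Check digit = (10 − (60 mod 10)) mod 10 = 0.

0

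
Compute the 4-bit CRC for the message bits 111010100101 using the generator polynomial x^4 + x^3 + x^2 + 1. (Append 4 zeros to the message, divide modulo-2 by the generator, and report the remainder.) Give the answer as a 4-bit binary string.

Append 4 zeros: 1110101001010000. Divide by 11101 (XOR where the leading bit is 1):
  pos 0: 11101 XOR 11101 = 00000
  pos 6: 10010 XOR 11101 = 01111
  pos 7: 11111 XOR 11101 = 00010
  pos 10: 10000 XOR 11101 = 01101
  pos 11: 11010 XOR 11101 = 00111
Remainder (last 4 bits) = 0111. This is the CRC / FCS.

0111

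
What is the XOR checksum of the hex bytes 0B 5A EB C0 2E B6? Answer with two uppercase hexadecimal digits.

XOR the bytes together:
  start with 0x0B
  0x0B ⊕ 0x5A = 0x51
  0x51 ⊕ 0xEB = 0xBA
  0xBA ⊕ 0xC0 = 0x7A
  0x7A ⊕ 0x2E = 0x54
  0x54 ⊕ 0xB6 = 0xE2

E2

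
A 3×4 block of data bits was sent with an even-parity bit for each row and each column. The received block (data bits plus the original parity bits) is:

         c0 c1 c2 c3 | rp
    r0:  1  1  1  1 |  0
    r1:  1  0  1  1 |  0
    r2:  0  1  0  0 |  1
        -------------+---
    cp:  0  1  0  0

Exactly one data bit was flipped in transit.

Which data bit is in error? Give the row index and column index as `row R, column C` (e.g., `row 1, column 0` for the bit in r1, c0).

row 1, column 1

Recompute each row's even parity and compare to rp:
  r0: data parity 0, sent rp 0 → ok
  r1: data parity 1, sent rp 0 → mismatch
  r2: data parity 1, sent rp 1 → ok
Recompute each column's even parity and compare to cp:
  c0: data parity 0, sent cp 0 → ok
  c1: data parity 0, sent cp 1 → mismatch
  c2: data parity 0, sent cp 0 → ok
  c3: data parity 0, sent cp 0 → ok
Exactly one row (r1) and one column (c1) fail → the flipped bit is at their intersection.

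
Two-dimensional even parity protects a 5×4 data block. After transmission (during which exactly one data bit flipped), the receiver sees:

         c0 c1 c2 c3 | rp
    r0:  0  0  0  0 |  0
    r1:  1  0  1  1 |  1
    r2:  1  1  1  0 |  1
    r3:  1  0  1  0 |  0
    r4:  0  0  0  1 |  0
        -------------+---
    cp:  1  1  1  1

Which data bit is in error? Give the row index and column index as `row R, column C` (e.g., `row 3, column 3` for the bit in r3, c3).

row 4, column 3

Recompute each row's even parity and compare to rp:
  r0: data parity 0, sent rp 0 → ok
  r1: data parity 1, sent rp 1 → ok
  r2: data parity 1, sent rp 1 → ok
  r3: data parity 0, sent rp 0 → ok
  r4: data parity 1, sent rp 0 → mismatch
Recompute each column's even parity and compare to cp:
  c0: data parity 1, sent cp 1 → ok
  c1: data parity 1, sent cp 1 → ok
  c2: data parity 1, sent cp 1 → ok
  c3: data parity 0, sent cp 1 → mismatch
Exactly one row (r4) and one column (c3) fail → the flipped bit is at their intersection.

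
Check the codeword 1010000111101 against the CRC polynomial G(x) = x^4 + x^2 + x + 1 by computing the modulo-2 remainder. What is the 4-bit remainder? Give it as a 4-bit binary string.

0010

Modulo-2 division of 1010000111101 by 10111:
  pos 0: 10100 XOR 10111 = 00011
  pos 3: 11001 XOR 10111 = 01110
  pos 4: 11101 XOR 10111 = 01010
  pos 5: 10101 XOR 10111 = 00010
  pos 8: 10101 XOR 10111 = 00010
Remainder = 0010 (nonzero — an error is detected).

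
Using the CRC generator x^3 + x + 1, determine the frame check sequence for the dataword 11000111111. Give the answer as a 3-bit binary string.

Append 3 zeros: 11000111111000. Divide by 1011 (XOR where the leading bit is 1):
  pos 0: 1100 XOR 1011 = 0111
  pos 1: 1110 XOR 1011 = 0101
  pos 2: 1011 XOR 1011 = 0000
  pos 6: 1111 XOR 1011 = 0100
  pos 7: 1001 XOR 1011 = 0010
  pos 9: 1000 XOR 1011 = 0011
Remainder (last 3 bits) = 110. This is the CRC / FCS.

110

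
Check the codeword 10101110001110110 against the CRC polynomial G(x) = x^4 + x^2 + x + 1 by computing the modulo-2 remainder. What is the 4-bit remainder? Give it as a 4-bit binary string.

Modulo-2 division of 10101110001110110 by 10111:
  pos 0: 10101 XOR 10111 = 00010
  pos 3: 10110 XOR 10111 = 00001
  pos 7: 10011 XOR 10111 = 00100
  pos 9: 10010 XOR 10111 = 00101
  pos 11: 10111 XOR 10111 = 00000
Remainder = 0000 (zero — the frame passes the CRC check).

0000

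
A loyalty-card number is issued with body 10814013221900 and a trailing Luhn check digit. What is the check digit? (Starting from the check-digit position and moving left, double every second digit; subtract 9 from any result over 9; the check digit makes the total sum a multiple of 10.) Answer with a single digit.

2

Partial digits right→left: 0 0 9 1 2 2 3 1 0 4 1 8 0 1
Double every second digit counting from the check-digit position (so the 1st, 3rd, 5th, ... of the partial from the right).
  doubled (with −9 where >9): 0 9 4 6 0 2 0 → sum 21
  kept as-is: 0 1 2 1 4 8 1 → sum 17
Total = 21 + 17 = 38.
Check digit = (10 − (38 mod 10)) mod 10 = 2.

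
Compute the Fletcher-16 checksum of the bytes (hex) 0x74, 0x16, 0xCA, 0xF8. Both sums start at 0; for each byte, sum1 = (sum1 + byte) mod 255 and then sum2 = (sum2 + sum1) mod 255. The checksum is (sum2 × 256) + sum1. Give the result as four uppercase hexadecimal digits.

Running sums (mod 255):
  after byte 0 (0x74): sum1=116, sum2=116
  after byte 1 (0x16): sum1=138, sum2=254
  after byte 2 (0xCA): sum1=85, sum2=84
  after byte 3 (0xF8): sum1=78, sum2=162
Checksum = sum2·256 + sum1 = 162·256 + 78 = 41550 = 0xA24E.

A24E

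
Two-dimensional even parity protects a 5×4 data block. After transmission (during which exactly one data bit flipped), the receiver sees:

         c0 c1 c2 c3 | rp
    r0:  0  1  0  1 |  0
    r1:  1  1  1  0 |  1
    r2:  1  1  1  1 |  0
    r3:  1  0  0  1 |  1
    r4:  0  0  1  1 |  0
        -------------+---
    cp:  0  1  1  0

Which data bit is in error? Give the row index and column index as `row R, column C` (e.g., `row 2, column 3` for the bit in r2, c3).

row 3, column 0

Recompute each row's even parity and compare to rp:
  r0: data parity 0, sent rp 0 → ok
  r1: data parity 1, sent rp 1 → ok
  r2: data parity 0, sent rp 0 → ok
  r3: data parity 0, sent rp 1 → mismatch
  r4: data parity 0, sent rp 0 → ok
Recompute each column's even parity and compare to cp:
  c0: data parity 1, sent cp 0 → mismatch
  c1: data parity 1, sent cp 1 → ok
  c2: data parity 1, sent cp 1 → ok
  c3: data parity 0, sent cp 0 → ok
Exactly one row (r3) and one column (c0) fail → the flipped bit is at their intersection.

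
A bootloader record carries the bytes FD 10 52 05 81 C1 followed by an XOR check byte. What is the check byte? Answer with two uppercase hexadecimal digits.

FA

XOR the bytes together:
  start with 0xFD
  0xFD ⊕ 0x10 = 0xED
  0xED ⊕ 0x52 = 0xBF
  0xBF ⊕ 0x05 = 0xBA
  0xBA ⊕ 0x81 = 0x3B
  0x3B ⊕ 0xC1 = 0xFA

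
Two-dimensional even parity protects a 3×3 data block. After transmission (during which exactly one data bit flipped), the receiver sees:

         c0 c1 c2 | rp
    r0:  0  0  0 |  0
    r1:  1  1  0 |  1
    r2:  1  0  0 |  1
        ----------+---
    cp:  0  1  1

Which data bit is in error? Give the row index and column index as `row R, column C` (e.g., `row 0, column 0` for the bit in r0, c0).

row 1, column 2

Recompute each row's even parity and compare to rp:
  r0: data parity 0, sent rp 0 → ok
  r1: data parity 0, sent rp 1 → mismatch
  r2: data parity 1, sent rp 1 → ok
Recompute each column's even parity and compare to cp:
  c0: data parity 0, sent cp 0 → ok
  c1: data parity 1, sent cp 1 → ok
  c2: data parity 0, sent cp 1 → mismatch
Exactly one row (r1) and one column (c2) fail → the flipped bit is at their intersection.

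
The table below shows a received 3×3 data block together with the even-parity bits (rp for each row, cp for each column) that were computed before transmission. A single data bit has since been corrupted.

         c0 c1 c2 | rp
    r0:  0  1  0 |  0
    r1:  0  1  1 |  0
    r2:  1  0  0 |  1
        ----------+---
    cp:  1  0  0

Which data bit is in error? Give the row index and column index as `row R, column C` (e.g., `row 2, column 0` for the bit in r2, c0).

Recompute each row's even parity and compare to rp:
  r0: data parity 1, sent rp 0 → mismatch
  r1: data parity 0, sent rp 0 → ok
  r2: data parity 1, sent rp 1 → ok
Recompute each column's even parity and compare to cp:
  c0: data parity 1, sent cp 1 → ok
  c1: data parity 0, sent cp 0 → ok
  c2: data parity 1, sent cp 0 → mismatch
Exactly one row (r0) and one column (c2) fail → the flipped bit is at their intersection.

row 0, column 2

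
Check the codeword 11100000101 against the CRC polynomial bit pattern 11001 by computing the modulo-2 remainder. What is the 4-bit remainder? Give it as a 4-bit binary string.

0100

Modulo-2 division of 11100000101 by 11001:
  pos 0: 11100 XOR 11001 = 00101
  pos 2: 10100 XOR 11001 = 01101
  pos 3: 11010 XOR 11001 = 00011
  pos 6: 11101 XOR 11001 = 00100
Remainder = 0100 (nonzero — an error is detected).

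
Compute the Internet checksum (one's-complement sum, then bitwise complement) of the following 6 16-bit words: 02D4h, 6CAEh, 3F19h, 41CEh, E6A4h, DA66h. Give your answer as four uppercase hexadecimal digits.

4E8A

One's-complement addition (fold any carry out of bit 15 back into bit 0):
  0x02D4 + 0x6CAE = 0x06F82
  0x6F82 + 0x3F19 = 0x0AE9B
  0xAE9B + 0x41CE = 0x0F069
  0xF069 + 0xE6A4 = 0x1D70D → wrap carry → 0xD70E
  0xD70E + 0xDA66 = 0x1B174 → wrap carry → 0xB175
One's-complement sum = 0xB175.
Checksum = ~0xB175 & 0xFFFF = 0x4E8A.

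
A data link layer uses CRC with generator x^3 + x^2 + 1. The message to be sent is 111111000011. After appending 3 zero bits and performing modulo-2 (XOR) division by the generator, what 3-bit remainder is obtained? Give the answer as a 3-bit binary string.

Append 3 zeros: 111111000011000. Divide by 1101 (XOR where the leading bit is 1):
  pos 0: 1111 XOR 1101 = 0010
  pos 2: 1011 XOR 1101 = 0110
  pos 3: 1100 XOR 1101 = 0001
  pos 6: 1000 XOR 1101 = 0101
  pos 7: 1011 XOR 1101 = 0110
  pos 8: 1101 XOR 1101 = 0000
Remainder (last 3 bits) = 000. This is the CRC / FCS.

000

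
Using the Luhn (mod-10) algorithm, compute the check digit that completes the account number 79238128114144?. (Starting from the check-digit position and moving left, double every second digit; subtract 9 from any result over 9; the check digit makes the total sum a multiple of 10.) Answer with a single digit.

Partial digits right→left: 4 4 1 4 1 1 8 2 1 8 3 2 9 7
Double every second digit counting from the check-digit position (so the 1st, 3rd, 5th, ... of the partial from the right).
  doubled (with −9 where >9): 8 2 2 7 2 6 9 → sum 36
  kept as-is: 4 4 1 2 8 2 7 → sum 28
Total = 36 + 28 = 64.
Check digit = (10 − (64 mod 10)) mod 10 = 6.

6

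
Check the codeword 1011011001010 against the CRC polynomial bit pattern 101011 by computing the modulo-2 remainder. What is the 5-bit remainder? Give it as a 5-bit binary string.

Modulo-2 division of 1011011001010 by 101011:
  pos 0: 101101 XOR 101011 = 000110
  pos 3: 110100 XOR 101011 = 011111
  pos 4: 111111 XOR 101011 = 010100
  pos 5: 101000 XOR 101011 = 000011
Remainder = 01110 (nonzero — an error is detected).

01110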